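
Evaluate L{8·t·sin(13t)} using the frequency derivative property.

L{sin(13t)} = 13/(s² + 169). By L{t·f(t)} = -F'(s): -d/ds[13/(s² + 169)] = -(13)·(-2s)/(s² + 169)² = 26s/(s² + 169)². Then L{8·t·sin(13t)} = 8·26s/(s² + 169)² = 208s/(s² + 169)²

Final answer: 208s/(s² + 169)²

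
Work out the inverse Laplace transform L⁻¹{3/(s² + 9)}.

L⁻¹{3/(s² + 9)} = sin(3t)

Final answer: sin(3t)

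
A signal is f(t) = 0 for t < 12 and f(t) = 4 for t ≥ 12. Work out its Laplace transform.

f(t) = 4·u(t-12). L{u(t-12)} = e^(-12s)/s, so L{f(t)} = 4·e^(-12s)/s

Final answer: 4·e^(-12s)/s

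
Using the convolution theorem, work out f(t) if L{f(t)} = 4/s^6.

4/s^6 = (4/s)·(1/s^5) = L{4}·L{t^4/24}. By convolution, f(t) = 4*t^4/24 = ∫₀ᵗ 4·τ^4/24 dτ = 4·t^5/120

Final answer: 4·t^5/120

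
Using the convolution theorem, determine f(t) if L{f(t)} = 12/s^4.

12/s^4 = (12/s)·(1/s^3) = L{12}·L{t^2/2}. By convolution, f(t) = 12*t^2/2 = ∫₀ᵗ 12·τ^2/2 dτ = 12·t^3/6

Final answer: 12·t^3/6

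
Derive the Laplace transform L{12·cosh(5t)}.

L{cosh(ωt)} = s/(s² - ω²), so L{cosh(5t)} = s/(s² - 25). Then L{12·cosh(5t)} = 12·s/(s² - 25) = 12s/(s² - 25)

Final answer: 12s/(s² - 25)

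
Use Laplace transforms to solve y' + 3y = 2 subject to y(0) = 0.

sY + 3Y = 2/s. Y = 2/(s(s+3)). Partial fractions: Y = 2/3/s - 2/3/(s+3)

Final answer: y(t) = 2/3(1 - e^(-3t))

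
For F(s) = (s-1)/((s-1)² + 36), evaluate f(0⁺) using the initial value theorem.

f(0⁺) = lim_{s→∞} sF(s) = lim_{s→∞} s(s-1)/((s-1)² + 36) = 1

Final answer: 1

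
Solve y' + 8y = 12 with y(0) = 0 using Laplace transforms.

sY + 8Y = 12/s. Y = 12/(s(s+8)). Partial fractions: Y = 3/2/s - 3/2/(s+8)

Final answer: y(t) = 3/2(1 - e^(-8t))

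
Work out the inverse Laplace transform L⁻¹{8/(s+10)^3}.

L⁻¹{n!/(s-a)^(n+1)} = t^n·e^(at) with n=2, a=-10. So L⁻¹{2/(s+10)^3} = t^2·e^(-10t), and L⁻¹{8/(s+10)^3} = (8/2)·t^2·e^(-10t) = 4·t^2·e^(-10t)

Final answer: 4·t^2·e^(-10t)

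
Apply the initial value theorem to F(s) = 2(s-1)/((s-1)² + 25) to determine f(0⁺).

f(0⁺) = lim_{s→∞} sF(s) = lim_{s→∞} 2s(s-1)/((s-1)² + 25) = 2

Final answer: 2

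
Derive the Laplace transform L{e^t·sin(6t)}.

L{e^(at)·sin(ωt)} = ω/((s-a)² + ω²), so L{e^t·sin(6t)} = 6/((s-1)² + 36)

Final answer: 6/((s-1)² + 36)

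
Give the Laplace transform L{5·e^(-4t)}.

L{e^(at)} = 1/(s-a), so L{e^(-4t)} = 1/(s+4). Then L{5·e^(-4t)} = 5/(s+4)

Final answer: 5/(s+4)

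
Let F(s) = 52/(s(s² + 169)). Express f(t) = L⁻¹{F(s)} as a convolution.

52/(s(s² + 169)) = (1/s)·(52/(s² + 169)) = L{1}·L{4·sin(13t)}. So f(t) = 1*(4·sin(13t)) = ∫₀ᵗ 4·sin(13τ) dτ

Final answer: ∫₀ᵗ 4·sin(13τ) dτ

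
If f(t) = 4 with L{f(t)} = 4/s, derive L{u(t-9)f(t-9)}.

Time shift theorem: L{u(t-a)f(t-a)} = e^(-as)F(s). Here a=9, F(s) = 4/s, so L{u(t-9)f(t-9)} = e^(-9s)·4/s

Final answer: e^(-9s)·4/s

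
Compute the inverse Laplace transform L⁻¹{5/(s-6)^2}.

L⁻¹{n!/(s-a)^(n+1)} = t^n·e^(at) with n=1, a=6. So L⁻¹{1/(s-6)^2} = t·e^(6t), and L⁻¹{5/(s-6)^2} = (5/1)·t·e^(6t) = 5·t·e^(6t)

Final answer: 5·t·e^(6t)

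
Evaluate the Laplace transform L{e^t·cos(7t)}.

L{e^(at)·cos(ωt)} = (s-a)/((s-a)² + ω²), so L{e^t·cos(7t)} = (s-1)/((s-1)² + 49)

Final answer: (s-1)/((s-1)² + 49)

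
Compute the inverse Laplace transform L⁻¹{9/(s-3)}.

L⁻¹{1/(s-a)} = e^(at), so L⁻¹{1/(s-3)} = e^(3t), and L⁻¹{9/(s-3)} = 9·e^(3t)

Final answer: 9·e^(3t)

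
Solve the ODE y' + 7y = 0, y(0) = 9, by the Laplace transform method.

L{y'} + 7L{y} = 0. sY - 9 + 7Y = 0. Y(s+7) = 9. Y = 9/(s+7)

Final answer: y(t) = 9e^(-7t)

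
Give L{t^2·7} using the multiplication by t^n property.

L{7} = 7/s. d^1/ds^1[1/s] = -1/s². d^2/ds^2[1/s] = 2/s^3. So L{t^2} = (-1)^{2}·2/s^3 = 2/s^3. Then L{t^2·7} = 7·2/s^3 = 14/s^3

Final answer: 14/s^3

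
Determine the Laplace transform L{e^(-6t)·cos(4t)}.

L{e^(at)·cos(ωt)} = (s-a)/((s-a)² + ω²), so L{e^(-6t)·cos(4t)} = (s+6)/((s+6)² + 16)

Final answer: (s+6)/((s+6)² + 16)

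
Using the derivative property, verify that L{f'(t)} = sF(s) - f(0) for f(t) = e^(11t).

f'(t) = 11e^(11t). Direct: L{f'(t)} = 11/(s-11). Property: s·1/(s-11) - 1 = (s - (s-11))/(s-11) = 11/(s-11). ✓

Final answer: 11/(s-11)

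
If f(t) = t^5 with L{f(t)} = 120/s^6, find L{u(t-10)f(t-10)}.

Time shift theorem: L{u(t-a)f(t-a)} = e^(-as)F(s). Here a=10, F(s) = 120/s^6, so L{u(t-10)f(t-10)} = e^(-10s)·120/s^6

Final answer: e^(-10s)·120/s^6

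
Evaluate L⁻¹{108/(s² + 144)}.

This is the form c·a/(s² + a²) with a = 12, c = 9. L⁻¹ = 9·sin(12t)

Final answer: 9·sin(12t)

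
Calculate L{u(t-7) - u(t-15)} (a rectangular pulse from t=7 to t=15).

L{u(t-a)} = e^(-as)/s. L{u(t-7) - u(t-15)} = (e^(-7s) - e^(-15s))/s

Final answer: (e^(-7s) - e^(-15s))/s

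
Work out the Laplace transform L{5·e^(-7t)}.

L{e^(at)} = 1/(s-a), so L{e^(-7t)} = 1/(s+7). Then L{5·e^(-7t)} = 5/(s+7)

Final answer: 5/(s+7)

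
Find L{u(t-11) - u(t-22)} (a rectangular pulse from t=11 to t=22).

L{u(t-a)} = e^(-as)/s. L{u(t-11) - u(t-22)} = (e^(-11s) - e^(-22s))/s

Final answer: (e^(-11s) - e^(-22s))/s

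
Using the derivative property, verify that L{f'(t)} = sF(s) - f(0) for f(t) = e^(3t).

f'(t) = 3e^(3t). Direct: L{f'(t)} = 3/(s-3). Property: s·1/(s-3) - 1 = (s - (s-3))/(s-3) = 3/(s-3). ✓

Final answer: 3/(s-3)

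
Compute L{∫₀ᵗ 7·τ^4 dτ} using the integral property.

L{∫₀ᵗ f(τ)dτ} = F(s)/s with f(t) = 7t^4. F(s) = 168/s^5, so L{∫₀ᵗ 7·τ^4 dτ} = (168/s^5)/s = 168/s^6. (Check: ∫₀ᵗ 7·τ^4 dτ = 7t^5/5.)

Final answer: 168/s^6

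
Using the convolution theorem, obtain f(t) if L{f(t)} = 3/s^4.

3/s^4 = (3/s)·(1/s^3) = L{3}·L{t^2/2}. By convolution, f(t) = 3*t^2/2 = ∫₀ᵗ 3·τ^2/2 dτ = 3·t^3/6

Final answer: 3·t^3/6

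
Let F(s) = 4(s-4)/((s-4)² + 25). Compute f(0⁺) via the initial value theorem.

f(0⁺) = lim_{s→∞} sF(s) = lim_{s→∞} 4s(s-4)/((s-4)² + 25) = 4

Final answer: 4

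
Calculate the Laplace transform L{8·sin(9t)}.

L{sin(ωt)} = ω/(s² + ω²), so L{sin(9t)} = 9/(s² + 81). Then L{8·sin(9t)} = 8·9/(s² + 81) = 72/(s² + 81)

Final answer: 72/(s² + 81)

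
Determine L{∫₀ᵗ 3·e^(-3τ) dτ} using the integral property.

L{∫₀ᵗ f(τ)dτ} = F(s)/s with F(s) = 3/(s+3), so L{∫₀ᵗ 3·e^(-3τ) dτ} = 3/(s(s+3))

Final answer: 3/(s(s+3))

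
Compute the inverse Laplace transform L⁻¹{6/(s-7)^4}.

L⁻¹{n!/(s-a)^(n+1)} = t^n·e^(at), so L⁻¹{6/(s-7)^4} = t^3·e^(7t)

Final answer: t^3·e^(7t)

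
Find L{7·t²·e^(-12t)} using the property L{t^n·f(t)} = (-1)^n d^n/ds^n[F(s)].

L{e^(-12t)} = 1/(s+12). d/ds[1/(s+12)] = -1/(s+12)². d²/ds²[1/(s+12)] = 2/(s+12)³. So L{t²·e^(-12t)} = (-1)² · 2/(s+12)³ = 2/(s+12)³. Then L{7·t²·e^(-12t)} = 7·2/(s+12)³ = 14/(s+12)³

Final answer: 14/(s+12)³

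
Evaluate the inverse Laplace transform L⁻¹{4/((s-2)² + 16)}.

Using frequency shift, L⁻¹{4/((s-2)² + 16)} = e^(2t)·sin(4t)

Final answer: e^(2t)·sin(4t)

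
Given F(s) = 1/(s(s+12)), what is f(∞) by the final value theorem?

f(∞) = lim_{s→0} s·1/(s(s+12)) = lim_{s→0} 1/(s+12) = 1/12 = 1/12

Final answer: 1/12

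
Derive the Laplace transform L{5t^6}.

L{5t^6} = 5 · L{t^6} = 5 · 720/s^7 = 3600/s^7

Final answer: 3600/s^7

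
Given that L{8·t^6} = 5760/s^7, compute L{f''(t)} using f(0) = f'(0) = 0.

L{f''(t)} = s²F(s) - sf(0) - f'(0) = s²·5760/s^7 - 0 - 0 = 5760/s^5

Final answer: 5760/s^5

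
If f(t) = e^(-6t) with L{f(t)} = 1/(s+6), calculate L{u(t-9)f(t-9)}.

Time shift theorem: L{u(t-a)f(t-a)} = e^(-as)F(s). Here a=9, F(s) = 1/(s+6), so L{u(t-9)f(t-9)} = e^(-9s)·1/(s+6)

Final answer: e^(-9s)·1/(s+6)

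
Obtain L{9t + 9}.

L{9t + 9} = 9·L{t} + 9·L{1} = 9/s² + 9/s

Final answer: 9/s² + 9/s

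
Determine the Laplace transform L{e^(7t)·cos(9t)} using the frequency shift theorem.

Frequency shift: L{e^(at)f(t)} = F(s-a). L{e^(7t)·cos(9t)} = (s-7)/((s-7)² + 81)

Final answer: (s-7)/((s-7)² + 81)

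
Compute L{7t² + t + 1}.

L{7t² + t + 1} = 7·2/s³ + 1/s² + 1/s = 14/s³ + 1/s² + 1/s

Final answer: 14/s³ + 1/s² + 1/s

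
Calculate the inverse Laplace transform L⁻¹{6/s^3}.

L⁻¹{n!/s^(n+1)} = t^n with n=2. So L⁻¹{2/s^3} = t^2, and L⁻¹{6/s^3} = (6/2)·t^2 = 3·t^2

Final answer: 3·t^2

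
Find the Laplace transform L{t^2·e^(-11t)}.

L{t^n·e^(at)} = n!/(s-a)^(n+1), so L{t^2·e^(-11t)} = 2/(s+11)^3

Final answer: 2/(s+11)^3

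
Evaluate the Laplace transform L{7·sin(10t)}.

L{sin(ωt)} = ω/(s² + ω²), so L{sin(10t)} = 10/(s² + 100). Then L{7·sin(10t)} = 7·10/(s² + 100) = 70/(s² + 100)

Final answer: 70/(s² + 100)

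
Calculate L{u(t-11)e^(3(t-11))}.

u(t-a)f(t-a) with f(t)=e^(3t). L{e^(3t)} = 1/(s-3). By time shift: e^(-11s)/(s-3)

Final answer: e^(-11s)/(s-3)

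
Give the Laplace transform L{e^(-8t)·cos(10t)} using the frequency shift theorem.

Frequency shift: L{e^(at)f(t)} = F(s-a). L{e^(-8t)·cos(10t)} = (s+8)/((s+8)² + 100)

Final answer: (s+8)/((s+8)² + 100)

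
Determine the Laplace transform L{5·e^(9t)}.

L{e^(at)} = 1/(s-a), so L{e^(9t)} = 1/(s-9). Then L{5·e^(9t)} = 5/(s-9)

Final answer: 5/(s-9)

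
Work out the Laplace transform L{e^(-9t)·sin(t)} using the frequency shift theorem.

Frequency shift: L{e^(at)f(t)} = F(s-a). L{e^(-9t)·sin(t)} = 1/((s+9)² + 1)

Final answer: 1/((s+9)² + 1)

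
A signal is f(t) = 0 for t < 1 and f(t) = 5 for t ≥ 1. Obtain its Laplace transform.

f(t) = 5·u(t-1). L{u(t-1)} = e^(-s)/s, so L{f(t)} = 5·e^(-s)/s

Final answer: 5·e^(-s)/s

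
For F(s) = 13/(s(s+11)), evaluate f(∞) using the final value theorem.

f(∞) = lim_{s→0} s·13/(s(s+11)) = lim_{s→0} 13/(s+11) = 13/11 = 13/11

Final answer: 13/11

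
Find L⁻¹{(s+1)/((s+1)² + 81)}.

Using frequency shift: L⁻¹{(s-a)/((s-a)² + b²)} = e^(at)cos(bt). Here a=-1, b=9

Final answer: e^(-t)·cos(9t)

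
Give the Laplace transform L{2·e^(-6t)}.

L{e^(at)} = 1/(s-a), so L{e^(-6t)} = 1/(s+6). Then L{2·e^(-6t)} = 2/(s+6)

Final answer: 2/(s+6)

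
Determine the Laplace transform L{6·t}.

L{t^n} = n!/s^(n+1), so L{t} = 1/s^2. Then L{6·t} = 6·1/s^2 = 6/s^2

Final answer: 6/s^2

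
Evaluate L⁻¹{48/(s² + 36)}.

This is the form c·a/(s² + a²) with a = 6, c = 8. L⁻¹ = 8·sin(6t)

Final answer: 8·sin(6t)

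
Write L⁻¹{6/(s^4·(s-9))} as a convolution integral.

6/(s^4·(s-9)) = (6/s^4)·(1/(s-9)) = L{t^3}·L{e^(9t)}. So f(t) = t^3*e^(9t) = ∫₀ᵗ τ^3·e^(9(t-τ)) dτ

Final answer: ∫₀ᵗ τ^3·e^(9(t-τ)) dτ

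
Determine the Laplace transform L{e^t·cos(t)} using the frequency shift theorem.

Frequency shift: L{e^(at)f(t)} = F(s-a). L{e^t·cos(t)} = (s-1)/((s-1)² + 1)

Final answer: (s-1)/((s-1)² + 1)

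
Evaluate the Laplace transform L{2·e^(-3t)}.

L{e^(at)} = 1/(s-a), so L{e^(-3t)} = 1/(s+3). Then L{2·e^(-3t)} = 2/(s+3)

Final answer: 2/(s+3)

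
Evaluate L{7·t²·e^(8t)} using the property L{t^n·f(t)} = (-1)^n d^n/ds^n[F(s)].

L{e^(8t)} = 1/(s-8). d/ds[1/(s-8)] = -1/(s-8)². d²/ds²[1/(s-8)] = 2/(s-8)³. So L{t²·e^(8t)} = (-1)² · 2/(s-8)³ = 2/(s-8)³. Then L{7·t²·e^(8t)} = 7·2/(s-8)³ = 14/(s-8)³

Final answer: 14/(s-8)³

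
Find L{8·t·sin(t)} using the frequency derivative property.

L{sin(t)} = 1/(s² + 1). By L{t·f(t)} = -F'(s): -d/ds[1/(s² + 1)] = -(1)·(-2s)/(s² + 1)² = 2s/(s² + 1)². Then L{8·t·sin(t)} = 8·2s/(s² + 1)² = 16s/(s² + 1)²

Final answer: 16s/(s² + 1)²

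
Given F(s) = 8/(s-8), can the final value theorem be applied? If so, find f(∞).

sF(s) = 8s/(s-8) has a pole at s = 8 in the right half-plane. Theorem does NOT apply (unstable system; f(t) = 8·e^(8t) grows without bound).

Final answer: Not applicable (unstable)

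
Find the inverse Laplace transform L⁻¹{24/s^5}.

L⁻¹{n!/s^(n+1)} = t^n with n=4. So L⁻¹{24/s^5} = t^4

Final answer: t^4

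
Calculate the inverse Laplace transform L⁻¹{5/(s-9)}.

L⁻¹{1/(s-a)} = e^(at), so L⁻¹{1/(s-9)} = e^(9t), and L⁻¹{5/(s-9)} = 5·e^(9t)

Final answer: 5·e^(9t)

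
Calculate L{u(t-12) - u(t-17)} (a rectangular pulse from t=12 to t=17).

L{u(t-a)} = e^(-as)/s. L{u(t-12) - u(t-17)} = (e^(-12s) - e^(-17s))/s

Final answer: (e^(-12s) - e^(-17s))/s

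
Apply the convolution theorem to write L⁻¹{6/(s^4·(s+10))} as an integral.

6/(s^4·(s+10)) = (6/s^4)·(1/(s+10)) = L{t^3}·L{e^(-10t)}. So f(t) = t^3*e^(-10t) = ∫₀ᵗ τ^3·e^(-10(t-τ)) dτ

Final answer: ∫₀ᵗ τ^3·e^(-10(t-τ)) dτ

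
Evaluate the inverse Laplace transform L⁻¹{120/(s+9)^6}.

L⁻¹{n!/(s-a)^(n+1)} = t^n·e^(at), so L⁻¹{120/(s+9)^6} = t^5·e^(-9t)

Final answer: t^5·e^(-9t)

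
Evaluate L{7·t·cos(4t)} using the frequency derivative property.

L{cos(4t)} = s/(s² + 16). Derivative: d/ds[s/(s² + 16)] = [(s² + 16) - s·2s]/(s² + 16)² = (16 - s²)/(s² + 16)². So L{t·cos(4t)} = -F'(s) = (s² - 16)/(s² + 16)². Then L{7·t·cos(4t)} = 7·(s² - 16)/(s² + 16)²

Final answer: 7·(s² - 16)/(s² + 16)²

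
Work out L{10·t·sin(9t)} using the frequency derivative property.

L{sin(9t)} = 9/(s² + 81). By L{t·f(t)} = -F'(s): -d/ds[9/(s² + 81)] = -(9)·(-2s)/(s² + 81)² = 18s/(s² + 81)². Then L{10·t·sin(9t)} = 10·18s/(s² + 81)² = 180s/(s² + 81)²

Final answer: 180s/(s² + 81)²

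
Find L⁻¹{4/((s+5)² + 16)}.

Form: b/((s-a)² + b²) → e^(at)sin(bt). With a=-5, b=4

Final answer: e^(-5t)·sin(4t)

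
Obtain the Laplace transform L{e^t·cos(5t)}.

L{e^(at)·cos(ωt)} = (s-a)/((s-a)² + ω²), so L{e^t·cos(5t)} = (s-1)/((s-1)² + 25)

Final answer: (s-1)/((s-1)² + 25)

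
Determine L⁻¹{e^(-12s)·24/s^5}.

L⁻¹{24/s^5} = t^4. By the time shift theorem, L⁻¹{e^(-as)F(s)} = u(t-a)f(t-a) with a=12, so L⁻¹{e^(-12s)·24/s^5} = u(t-12)·(t-12)^4

Final answer: u(t-12)·(t-12)^4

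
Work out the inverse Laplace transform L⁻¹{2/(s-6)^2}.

L⁻¹{n!/(s-a)^(n+1)} = t^n·e^(at) with n=1, a=6. So L⁻¹{1/(s-6)^2} = t·e^(6t), and L⁻¹{2/(s-6)^2} = (2/1)·t·e^(6t) = 2·t·e^(6t)

Final answer: 2·t·e^(6t)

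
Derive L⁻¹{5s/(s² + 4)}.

This is the form c·s/(s² + a²) with a = 2, c = 5. L⁻¹ = 5·cos(2t)

Final answer: 5·cos(2t)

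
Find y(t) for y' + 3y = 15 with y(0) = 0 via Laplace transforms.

sY + 3Y = 15/s. Y = 15/(s(s+3)). Partial fractions: Y = 5/s - 5/(s+3)

Final answer: y(t) = 5(1 - e^(-3t))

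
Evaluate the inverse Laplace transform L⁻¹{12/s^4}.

L⁻¹{n!/s^(n+1)} = t^n with n=3. So L⁻¹{6/s^4} = t^3, and L⁻¹{12/s^4} = (12/6)·t^3 = 2·t^3

Final answer: 2·t^3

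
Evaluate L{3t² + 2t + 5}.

L{3t² + 2t + 5} = 3·2/s³ + 2/s² + 5/s = 6/s³ + 2/s² + 5/s

Final answer: 6/s³ + 2/s² + 5/s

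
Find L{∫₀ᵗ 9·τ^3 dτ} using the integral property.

L{∫₀ᵗ f(τ)dτ} = F(s)/s with f(t) = 9t^3. F(s) = 54/s^4, so L{∫₀ᵗ 9·τ^3 dτ} = (54/s^4)/s = 54/s^5. (Check: ∫₀ᵗ 9·τ^3 dτ = 9t^4/4.)

Final answer: 54/s^5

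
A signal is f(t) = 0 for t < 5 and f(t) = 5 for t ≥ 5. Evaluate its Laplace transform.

f(t) = 5·u(t-5). L{u(t-5)} = e^(-5s)/s, so L{f(t)} = 5·e^(-5s)/s

Final answer: 5·e^(-5s)/s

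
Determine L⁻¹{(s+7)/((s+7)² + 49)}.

Using frequency shift: L⁻¹{(s-a)/((s-a)² + b²)} = e^(at)cos(bt). Here a=-7, b=7

Final answer: e^(-7t)·cos(7t)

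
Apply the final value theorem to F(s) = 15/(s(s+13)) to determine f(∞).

f(∞) = lim_{s→0} s·15/(s(s+13)) = lim_{s→0} 15/(s+13) = 15/13 = 15/13

Final answer: 15/13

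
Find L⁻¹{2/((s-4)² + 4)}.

Form: b/((s-a)² + b²) → e^(at)sin(bt). With a=4, b=2

Final answer: e^(4t)·sin(2t)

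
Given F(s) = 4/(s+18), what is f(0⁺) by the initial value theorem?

f(0⁺) = lim_{s→∞} s·4/(s+18) = lim_{s→∞} 4s/(s+18) = 4

Final answer: 4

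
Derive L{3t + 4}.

L{3t + 4} = 3·L{t} + 4·L{1} = 3/s² + 4/s

Final answer: 3/s² + 4/s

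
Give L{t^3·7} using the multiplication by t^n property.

L{7} = 7/s. d^1/ds^1[1/s] = -1/s². d^2/ds^2[1/s] = 2/s^3. d^3/ds^3[1/s] = -6/s^4. So L{t^3} = (-1)^{3}·-6/s^4 = 6/s^4. Then L{t^3·7} = 7·6/s^4 = 42/s^4

Final answer: 42/s^4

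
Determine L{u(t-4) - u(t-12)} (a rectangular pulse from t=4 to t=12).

L{u(t-a)} = e^(-as)/s. L{u(t-4) - u(t-12)} = (e^(-4s) - e^(-12s))/s

Final answer: (e^(-4s) - e^(-12s))/s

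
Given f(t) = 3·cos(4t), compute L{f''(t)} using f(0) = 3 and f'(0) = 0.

F(s) = 3s/(s² + 16). L{f''(t)} = s²F(s) - sf(0) - f'(0) = 3s³/(s² + 16) - 3s = (3s³ - 3s(s² + 16))/(s² + 16) = -48s/(s² + 16)

Final answer: -48s/(s² + 16)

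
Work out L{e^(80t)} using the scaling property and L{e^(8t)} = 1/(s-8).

Using L{f(at)} = (1/a)F(s/a) with a=10 and f(t) = e^(8t): L{e^(80t)} = (1/10) · 1/((s/10)-8) = (1/10) · 10/(s-80) = 1/(s-80)

Final answer: 1/(s-80)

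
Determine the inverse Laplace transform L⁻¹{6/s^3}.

L⁻¹{n!/s^(n+1)} = t^n with n=2. So L⁻¹{2/s^3} = t^2, and L⁻¹{6/s^3} = (6/2)·t^2 = 3·t^2

Final answer: 3·t^2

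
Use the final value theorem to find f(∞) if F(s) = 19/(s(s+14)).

f(∞) = lim_{s→0} s·19/(s(s+14)) = lim_{s→0} 19/(s+14) = 19/14 = 19/14

Final answer: 19/14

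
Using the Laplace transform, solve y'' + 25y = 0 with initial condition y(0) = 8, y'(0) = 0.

L{y''} + 25L{y} = 0. s²Y - 8s - 0 + 25Y = 0. Y(s² + 25) = 8s. Y = (8s)/(s² + 25). Inverting: y(t) = 8cos(5t)

Final answer: y(t) = 8cos(5t)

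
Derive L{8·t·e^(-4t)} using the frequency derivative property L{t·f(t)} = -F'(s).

L{e^(-4t)} = 1/(s+4). By frequency derivative: L{t·e^(-4t)} = -d/ds[1/(s+4)] = -(-1)/(s+4)² = 1/(s+4)². Then L{8·t·e^(-4t)} = 8·1/(s+4)² = 8/(s+4)²

Final answer: 8/(s+4)²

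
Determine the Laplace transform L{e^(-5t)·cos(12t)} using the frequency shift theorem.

Frequency shift: L{e^(at)f(t)} = F(s-a). L{e^(-5t)·cos(12t)} = (s+5)/((s+5)² + 144)

Final answer: (s+5)/((s+5)² + 144)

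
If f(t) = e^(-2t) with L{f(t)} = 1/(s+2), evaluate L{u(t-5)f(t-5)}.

Time shift theorem: L{u(t-a)f(t-a)} = e^(-as)F(s). Here a=5, F(s) = 1/(s+2), so L{u(t-5)f(t-5)} = e^(-5s)·1/(s+2)

Final answer: e^(-5s)·1/(s+2)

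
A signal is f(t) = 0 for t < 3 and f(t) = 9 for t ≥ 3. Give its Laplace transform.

f(t) = 9·u(t-3). L{u(t-3)} = e^(-3s)/s, so L{f(t)} = 9·e^(-3s)/s

Final answer: 9·e^(-3s)/s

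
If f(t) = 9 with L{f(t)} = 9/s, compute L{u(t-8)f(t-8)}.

Time shift theorem: L{u(t-a)f(t-a)} = e^(-as)F(s). Here a=8, F(s) = 9/s, so L{u(t-8)f(t-8)} = e^(-8s)·9/s

Final answer: e^(-8s)·9/s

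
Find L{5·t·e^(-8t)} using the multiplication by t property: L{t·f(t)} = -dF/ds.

Using L{t^n·e^(at)} = n!/(s-a)^(n+1), L{t·e^(-8t)} = 1/(s+8)^2, so L{5·t·e^(-8t)} = 5·1/(s+8)^2 = 5/(s+8)^2

Final answer: 5/(s+8)^2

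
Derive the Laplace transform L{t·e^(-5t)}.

L{t^n·e^(at)} = n!/(s-a)^(n+1), so L{t·e^(-5t)} = 1/(s+5)^2

Final answer: 1/(s+5)^2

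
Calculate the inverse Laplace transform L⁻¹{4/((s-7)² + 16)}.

Using frequency shift, L⁻¹{4/((s-7)² + 16)} = e^(7t)·sin(4t)

Final answer: e^(7t)·sin(4t)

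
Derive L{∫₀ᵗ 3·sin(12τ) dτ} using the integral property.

L{∫₀ᵗ f(τ)dτ} = F(s)/s with F(s) = 36/(s² + 144), so the result is (36/(s² + 144))/s = 36/(s(s² + 144))

Final answer: 36/(s(s² + 144))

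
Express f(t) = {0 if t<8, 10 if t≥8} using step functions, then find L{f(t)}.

f(t) = 10·u(t-8). L{u(t-8)} = e^(-8s)/s, so L{f(t)} = 10·e^(-8s)/s

Final answer: 10·e^(-8s)/s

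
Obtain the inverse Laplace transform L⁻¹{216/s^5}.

L⁻¹{n!/s^(n+1)} = t^n with n=4. So L⁻¹{24/s^5} = t^4, and L⁻¹{216/s^5} = (216/24)·t^4 = 9·t^4

Final answer: 9·t^4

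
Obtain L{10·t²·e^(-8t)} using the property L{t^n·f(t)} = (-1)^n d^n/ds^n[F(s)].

L{e^(-8t)} = 1/(s+8). d/ds[1/(s+8)] = -1/(s+8)². d²/ds²[1/(s+8)] = 2/(s+8)³. So L{t²·e^(-8t)} = (-1)² · 2/(s+8)³ = 2/(s+8)³. Then L{10·t²·e^(-8t)} = 10·2/(s+8)³ = 20/(s+8)³

Final answer: 20/(s+8)³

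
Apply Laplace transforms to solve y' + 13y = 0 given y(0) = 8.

L{y'} + 13L{y} = 0. sY - 8 + 13Y = 0. Y(s+13) = 8. Y = 8/(s+13)

Final answer: y(t) = 8e^(-13t)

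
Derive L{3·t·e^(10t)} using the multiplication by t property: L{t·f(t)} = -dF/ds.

Using L{t^n·e^(at)} = n!/(s-a)^(n+1), L{t·e^(10t)} = 1/(s-10)^2, so L{3·t·e^(10t)} = 3·1/(s-10)^2 = 3/(s-10)^2

Final answer: 3/(s-10)^2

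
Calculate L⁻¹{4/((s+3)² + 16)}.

Form: b/((s-a)² + b²) → e^(at)sin(bt). With a=-3, b=4

Final answer: e^(-3t)·sin(4t)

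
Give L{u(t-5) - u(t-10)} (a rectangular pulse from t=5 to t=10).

L{u(t-a)} = e^(-as)/s. L{u(t-5) - u(t-10)} = (e^(-5s) - e^(-10s))/s

Final answer: (e^(-5s) - e^(-10s))/s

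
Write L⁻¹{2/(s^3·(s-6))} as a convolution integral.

2/(s^3·(s-6)) = (2/s^3)·(1/(s-6)) = L{t^2}·L{e^(6t)}. So f(t) = t^2*e^(6t) = ∫₀ᵗ τ^2·e^(6(t-τ)) dτ

Final answer: ∫₀ᵗ τ^2·e^(6(t-τ)) dτ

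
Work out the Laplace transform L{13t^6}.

L{13t^6} = 13 · L{t^6} = 13 · 720/s^7 = 9360/s^7

Final answer: 9360/s^7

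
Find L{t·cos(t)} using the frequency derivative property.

L{cos(t)} = s/(s² + 1). Derivative: d/ds[s/(s² + 1)] = [(s² + 1) - s·2s]/(s² + 1)² = (1 - s²)/(s² + 1)². So L{t·cos(t)} = -F'(s) = (s² - 1)/(s² + 1)²

Final answer: (s² - 1)/(s² + 1)²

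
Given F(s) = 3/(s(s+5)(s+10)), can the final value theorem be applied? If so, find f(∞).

Poles of sF(s) = 3/((s+5)(s+10)) are at s = -5 and s = -10, both in the left half-plane. Theorem applies. f(∞) = lim_{s→0} sF(s) = 3/(5·10) = 3/50

Final answer: 3/50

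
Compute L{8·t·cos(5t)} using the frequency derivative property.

L{cos(5t)} = s/(s² + 25). Derivative: d/ds[s/(s² + 25)] = [(s² + 25) - s·2s]/(s² + 25)² = (25 - s²)/(s² + 25)². So L{t·cos(5t)} = -F'(s) = (s² - 25)/(s² + 25)². Then L{8·t·cos(5t)} = 8·(s² - 25)/(s² + 25)²

Final answer: 8·(s² - 25)/(s² + 25)²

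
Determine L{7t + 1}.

L{7t + 1} = 7·L{t} + L{1} = 7/s² + 1/s

Final answer: 7/s² + 1/s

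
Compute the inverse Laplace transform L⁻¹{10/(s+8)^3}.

L⁻¹{n!/(s-a)^(n+1)} = t^n·e^(at) with n=2, a=-8. So L⁻¹{2/(s+8)^3} = t^2·e^(-8t), and L⁻¹{10/(s+8)^3} = (10/2)·t^2·e^(-8t) = 5·t^2·e^(-8t)

Final answer: 5·t^2·e^(-8t)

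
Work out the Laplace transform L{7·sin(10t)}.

L{sin(ωt)} = ω/(s² + ω²), so L{sin(10t)} = 10/(s² + 100). Then L{7·sin(10t)} = 7·10/(s² + 100) = 70/(s² + 100)

Final answer: 70/(s² + 100)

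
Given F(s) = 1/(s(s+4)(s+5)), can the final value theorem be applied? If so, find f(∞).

Poles of sF(s) = 1/((s+4)(s+5)) are at s = -4 and s = -5, both in the left half-plane. Theorem applies. f(∞) = lim_{s→0} sF(s) = 1/(4·5) = 1/20

Final answer: 1/20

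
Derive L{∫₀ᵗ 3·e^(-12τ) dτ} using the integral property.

L{∫₀ᵗ f(τ)dτ} = F(s)/s with F(s) = 3/(s+12), so L{∫₀ᵗ 3·e^(-12τ) dτ} = 3/(s(s+12))

Final answer: 3/(s(s+12))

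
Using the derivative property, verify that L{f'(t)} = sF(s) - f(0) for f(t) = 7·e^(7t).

f'(t) = 49e^(7t). Direct: L{f'(t)} = 49/(s-7). Property: s·7/(s-7) - 7 = (7s - 7(s-7))/(s-7) = 49/(s-7). ✓

Final answer: 49/(s-7)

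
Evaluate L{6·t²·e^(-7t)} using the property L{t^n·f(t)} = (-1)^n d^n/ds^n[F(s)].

L{e^(-7t)} = 1/(s+7). d/ds[1/(s+7)] = -1/(s+7)². d²/ds²[1/(s+7)] = 2/(s+7)³. So L{t²·e^(-7t)} = (-1)² · 2/(s+7)³ = 2/(s+7)³. Then L{6·t²·e^(-7t)} = 6·2/(s+7)³ = 12/(s+7)³

Final answer: 12/(s+7)³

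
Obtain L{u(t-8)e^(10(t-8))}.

u(t-a)f(t-a) with f(t)=e^(10t). L{e^(10t)} = 1/(s-10). By time shift: e^(-8s)/(s-10)

Final answer: e^(-8s)/(s-10)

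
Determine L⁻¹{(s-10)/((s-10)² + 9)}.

Using frequency shift: L⁻¹{(s-a)/((s-a)² + b²)} = e^(at)cos(bt). Here a=10, b=3

Final answer: e^(10t)·cos(3t)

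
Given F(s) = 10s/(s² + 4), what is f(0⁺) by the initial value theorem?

f(0⁺) = lim_{s→∞} s·10s/(s² + 4) = lim_{s→∞} 10s²/(s² + 4) = 10

Final answer: 10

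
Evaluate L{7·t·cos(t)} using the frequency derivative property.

L{cos(t)} = s/(s² + 1). Derivative: d/ds[s/(s² + 1)] = [(s² + 1) - s·2s]/(s² + 1)² = (1 - s²)/(s² + 1)². So L{t·cos(t)} = -F'(s) = (s² - 1)/(s² + 1)². Then L{7·t·cos(t)} = 7·(s² - 1)/(s² + 1)²

Final answer: 7·(s² - 1)/(s² + 1)²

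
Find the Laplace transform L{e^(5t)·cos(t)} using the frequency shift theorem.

Frequency shift: L{e^(at)f(t)} = F(s-a). L{e^(5t)·cos(t)} = (s-5)/((s-5)² + 1)

Final answer: (s-5)/((s-5)² + 1)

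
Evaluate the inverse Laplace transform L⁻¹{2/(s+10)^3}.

L⁻¹{n!/(s-a)^(n+1)} = t^n·e^(at) with n=2, a=-10. So L⁻¹{2/(s+10)^3} = t^2·e^(-10t)

Final answer: t^2·e^(-10t)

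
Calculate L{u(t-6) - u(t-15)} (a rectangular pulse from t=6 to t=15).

L{u(t-a)} = e^(-as)/s. L{u(t-6) - u(t-15)} = (e^(-6s) - e^(-15s))/s

Final answer: (e^(-6s) - e^(-15s))/s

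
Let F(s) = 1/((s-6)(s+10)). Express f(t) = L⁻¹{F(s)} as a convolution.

1/((s-6)(s+10)) = (1/(s-6))·(1/(s+10)) = L{e^(6t)}·L{e^(-10t)}. So f(t) = e^(6t)*e^(-10t) = ∫₀ᵗ e^(6τ)·e^(-10(t-τ)) dτ

Final answer: ∫₀ᵗ e^(6τ)·e^(-10(t-τ)) dτ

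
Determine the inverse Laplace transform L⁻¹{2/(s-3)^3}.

L⁻¹{n!/(s-a)^(n+1)} = t^n·e^(at), so L⁻¹{2/(s-3)^3} = t^2·e^(3t)

Final answer: t^2·e^(3t)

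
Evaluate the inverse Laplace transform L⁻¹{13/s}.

L⁻¹{c/s} = c, so L⁻¹{13/s} = 13

Final answer: 13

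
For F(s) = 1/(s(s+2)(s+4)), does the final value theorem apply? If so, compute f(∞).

Poles of sF(s) = 1/((s+2)(s+4)) are at s = -2 and s = -4, both in the left half-plane. Theorem applies. f(∞) = lim_{s→0} sF(s) = 1/(2·4) = 1/8

Final answer: 1/8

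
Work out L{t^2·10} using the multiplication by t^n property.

L{10} = 10/s. d^1/ds^1[1/s] = -1/s². d^2/ds^2[1/s] = 2/s^3. So L{t^2} = (-1)^{2}·2/s^3 = 2/s^3. Then L{t^2·10} = 10·2/s^3 = 20/s^3

Final answer: 20/s^3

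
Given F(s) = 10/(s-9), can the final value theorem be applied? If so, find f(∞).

sF(s) = 10s/(s-9) has a pole at s = 9 in the right half-plane. Theorem does NOT apply (unstable system; f(t) = 10·e^(9t) grows without bound).

Final answer: Not applicable (unstable)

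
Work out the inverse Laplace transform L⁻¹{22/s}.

L⁻¹{c/s} = c, so L⁻¹{22/s} = 22

Final answer: 22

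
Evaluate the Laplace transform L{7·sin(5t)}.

L{sin(ωt)} = ω/(s² + ω²), so L{sin(5t)} = 5/(s² + 25). Then L{7·sin(5t)} = 7·5/(s² + 25) = 35/(s² + 25)

Final answer: 35/(s² + 25)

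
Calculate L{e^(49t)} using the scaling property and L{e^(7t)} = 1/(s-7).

Using L{f(at)} = (1/a)F(s/a) with a=7 and f(t) = e^(7t): L{e^(49t)} = (1/7) · 1/((s/7)-7) = (1/7) · 7/(s-49) = 1/(s-49)

Final answer: 1/(s-49)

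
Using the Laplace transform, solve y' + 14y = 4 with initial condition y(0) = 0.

sY + 14Y = 4/s. Y = 4/(s(s+14)). Partial fractions: Y = 2/7/s - 2/7/(s+14)

Final answer: y(t) = 2/7(1 - e^(-14t))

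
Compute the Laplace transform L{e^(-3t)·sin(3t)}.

L{e^(at)·sin(ωt)} = ω/((s-a)² + ω²), so L{e^(-3t)·sin(3t)} = 3/((s+3)² + 9)

Final answer: 3/((s+3)² + 9)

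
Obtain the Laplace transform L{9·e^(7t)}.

L{e^(at)} = 1/(s-a), so L{e^(7t)} = 1/(s-7). Then L{9·e^(7t)} = 9/(s-7)

Final answer: 9/(s-7)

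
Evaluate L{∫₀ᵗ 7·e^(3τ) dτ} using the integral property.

L{∫₀ᵗ f(τ)dτ} = F(s)/s with F(s) = 7/(s-3), so L{∫₀ᵗ 7·e^(3τ) dτ} = 7/(s(s-3))

Final answer: 7/(s(s-3))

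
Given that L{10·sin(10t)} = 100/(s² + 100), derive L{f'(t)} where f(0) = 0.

L{f'(t)} = s·F(s) - f(0) = s·100/(s² + 100) - 0 = 100s/(s² + 100)

Final answer: 100s/(s² + 100)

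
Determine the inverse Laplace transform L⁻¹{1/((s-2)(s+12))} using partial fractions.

Decompose: A/(s-2) + B/(s+12). A = 1/14, B = -1/14. f(t) = (e^(2t) - e^(-12t))/14

Final answer: (e^(2t) - e^(-12t))/14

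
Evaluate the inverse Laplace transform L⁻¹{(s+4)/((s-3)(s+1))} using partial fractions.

Using partial fractions, f(t) = (7e^(3t) - 3e^(-t))/4

Final answer: (7e^(3t) - 3e^(-t))/4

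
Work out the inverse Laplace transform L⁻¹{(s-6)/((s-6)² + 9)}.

Using frequency shift, L⁻¹{(s-6)/((s-6)² + 9)} = e^(6t)·cos(3t)

Final answer: e^(6t)·cos(3t)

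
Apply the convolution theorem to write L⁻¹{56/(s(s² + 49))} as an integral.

56/(s(s² + 49)) = (1/s)·(56/(s² + 49)) = L{1}·L{8·sin(7t)}. So f(t) = 1*(8·sin(7t)) = ∫₀ᵗ 8·sin(7τ) dτ

Final answer: ∫₀ᵗ 8·sin(7τ) dτ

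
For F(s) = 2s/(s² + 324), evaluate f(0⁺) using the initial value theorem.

f(0⁺) = lim_{s→∞} s·2s/(s² + 324) = lim_{s→∞} 2s²/(s² + 324) = 2

Final answer: 2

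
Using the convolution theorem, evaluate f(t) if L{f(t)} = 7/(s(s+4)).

7/(s(s+4)) = (7/s)·(1/(s+4)) = L{7}·L{e^(-4t)}. By convolution, f(t) = 7*e^(-4t) = ∫₀ᵗ 7·e^(-4τ) dτ = 7·(1 - e^(-4t))/4

Final answer: 7·(1 - e^(-4t))/4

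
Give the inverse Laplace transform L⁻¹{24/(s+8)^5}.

L⁻¹{n!/(s-a)^(n+1)} = t^n·e^(at), so L⁻¹{24/(s+8)^5} = t^4·e^(-8t)

Final answer: t^4·e^(-8t)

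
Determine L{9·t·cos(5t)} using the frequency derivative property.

L{cos(5t)} = s/(s² + 25). Derivative: d/ds[s/(s² + 25)] = [(s² + 25) - s·2s]/(s² + 25)² = (25 - s²)/(s² + 25)². So L{t·cos(5t)} = -F'(s) = (s² - 25)/(s² + 25)². Then L{9·t·cos(5t)} = 9·(s² - 25)/(s² + 25)²

Final answer: 9·(s² - 25)/(s² + 25)²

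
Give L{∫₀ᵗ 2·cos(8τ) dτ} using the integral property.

L{∫₀ᵗ f(τ)dτ} = F(s)/s with F(s) = 2s/(s² + 64), so the result is (2s/(s² + 64))/s = 2/(s² + 64)

Final answer: 2/(s² + 64)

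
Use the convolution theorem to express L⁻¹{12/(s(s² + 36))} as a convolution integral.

12/(s(s² + 36)) = (1/s)·(12/(s² + 36)) = L{1}·L{2·sin(6t)}. So f(t) = 1*(2·sin(6t)) = ∫₀ᵗ 2·sin(6τ) dτ

Final answer: ∫₀ᵗ 2·sin(6τ) dτ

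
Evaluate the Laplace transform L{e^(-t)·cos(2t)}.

L{e^(at)·cos(ωt)} = (s-a)/((s-a)² + ω²), so L{e^(-t)·cos(2t)} = (s+1)/((s+1)² + 4)

Final answer: (s+1)/((s+1)² + 4)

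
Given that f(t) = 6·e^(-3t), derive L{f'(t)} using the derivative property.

f(0) = 6, F(s) = 6/(s+3). L{f'(t)} = s·F(s) - f(0) = 6s/(s+3) - 6 = (6s - 6(s+3))/(s+3) = -18/(s+3)

Final answer: -18/(s+3)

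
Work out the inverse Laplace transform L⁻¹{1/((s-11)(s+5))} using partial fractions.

Decompose: A/(s-11) + B/(s+5). A = 1/16, B = -1/16. f(t) = (e^(11t) - e^(-5t))/16

Final answer: (e^(11t) - e^(-5t))/16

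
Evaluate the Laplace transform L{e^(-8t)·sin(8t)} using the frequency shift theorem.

Frequency shift: L{e^(at)f(t)} = F(s-a). L{e^(-8t)·sin(8t)} = 8/((s+8)² + 64)

Final answer: 8/((s+8)² + 64)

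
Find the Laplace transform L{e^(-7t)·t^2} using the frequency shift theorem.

L{e^(at)·t^n} = n!/(s-a)^(n+1), so L{e^(-7t)·t^2} = 2/(s+7)^3

Final answer: 2/(s+7)^3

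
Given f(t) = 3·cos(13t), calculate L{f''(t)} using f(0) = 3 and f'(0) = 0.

F(s) = 3s/(s² + 169). L{f''(t)} = s²F(s) - sf(0) - f'(0) = 3s³/(s² + 169) - 3s = (3s³ - 3s(s² + 169))/(s² + 169) = -507s/(s² + 169)

Final answer: -507s/(s² + 169)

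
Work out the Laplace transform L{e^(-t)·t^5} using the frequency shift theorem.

L{e^(at)·t^n} = n!/(s-a)^(n+1), so L{e^(-t)·t^5} = 120/(s+1)^6

Final answer: 120/(s+1)^6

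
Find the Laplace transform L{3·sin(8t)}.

L{sin(ωt)} = ω/(s² + ω²), so L{sin(8t)} = 8/(s² + 64). Then L{3·sin(8t)} = 3·8/(s² + 64) = 24/(s² + 64)

Final answer: 24/(s² + 64)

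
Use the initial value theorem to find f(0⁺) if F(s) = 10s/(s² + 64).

f(0⁺) = lim_{s→∞} s·10s/(s² + 64) = lim_{s→∞} 10s²/(s² + 64) = 10

Final answer: 10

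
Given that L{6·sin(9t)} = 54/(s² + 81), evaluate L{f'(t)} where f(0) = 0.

L{f'(t)} = s·F(s) - f(0) = s·54/(s² + 81) - 0 = 54s/(s² + 81)

Final answer: 54s/(s² + 81)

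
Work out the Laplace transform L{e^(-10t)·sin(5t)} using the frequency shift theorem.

Frequency shift: L{e^(at)f(t)} = F(s-a). L{e^(-10t)·sin(5t)} = 5/((s+10)² + 25)

Final answer: 5/((s+10)² + 25)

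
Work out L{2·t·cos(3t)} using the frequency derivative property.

L{cos(3t)} = s/(s² + 9). Derivative: d/ds[s/(s² + 9)] = [(s² + 9) - s·2s]/(s² + 9)² = (9 - s²)/(s² + 9)². So L{t·cos(3t)} = -F'(s) = (s² - 9)/(s² + 9)². Then L{2·t·cos(3t)} = 2·(s² - 9)/(s² + 9)²

Final answer: 2·(s² - 9)/(s² + 9)²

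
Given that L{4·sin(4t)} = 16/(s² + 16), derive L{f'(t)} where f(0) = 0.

L{f'(t)} = s·F(s) - f(0) = s·16/(s² + 16) - 0 = 16s/(s² + 16)

Final answer: 16s/(s² + 16)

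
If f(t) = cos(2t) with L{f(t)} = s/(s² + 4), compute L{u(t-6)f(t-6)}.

Time shift theorem: L{u(t-a)f(t-a)} = e^(-as)F(s). Here a=6, F(s) = s/(s² + 4), so L{u(t-6)f(t-6)} = e^(-6s)·s/(s² + 4)

Final answer: e^(-6s)·s/(s² + 4)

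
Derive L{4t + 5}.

L{4t + 5} = 4·L{t} + 5·L{1} = 4/s² + 5/s

Final answer: 4/s² + 5/s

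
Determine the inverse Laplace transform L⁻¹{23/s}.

L⁻¹{c/s} = c, so L⁻¹{23/s} = 23

Final answer: 23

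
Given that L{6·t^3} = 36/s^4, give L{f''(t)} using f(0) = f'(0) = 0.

L{f''(t)} = s²F(s) - sf(0) - f'(0) = s²·36/s^4 - 0 - 0 = 36/s^2

Final answer: 36/s^2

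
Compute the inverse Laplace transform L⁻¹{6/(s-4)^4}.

L⁻¹{n!/(s-a)^(n+1)} = t^n·e^(at), so L⁻¹{6/(s-4)^4} = t^3·e^(4t)

Final answer: t^3·e^(4t)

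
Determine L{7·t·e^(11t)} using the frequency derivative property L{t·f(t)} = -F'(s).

L{e^(11t)} = 1/(s-11). By frequency derivative: L{t·e^(11t)} = -d/ds[1/(s-11)] = -(-1)/(s-11)² = 1/(s-11)². Then L{7·t·e^(11t)} = 7·1/(s-11)² = 7/(s-11)²

Final answer: 7/(s-11)²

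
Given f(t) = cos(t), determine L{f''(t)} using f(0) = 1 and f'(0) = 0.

F(s) = s/(s² + 1). L{f''(t)} = s²F(s) - sf(0) - f'(0) = s³/(s² + 1) - s = (s³ - s(s² + 1))/(s² + 1) = -1s/(s² + 1)

Final answer: -1s/(s² + 1)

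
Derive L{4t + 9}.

L{4t + 9} = 4·L{t} + 9·L{1} = 4/s² + 9/s

Final answer: 4/s² + 9/s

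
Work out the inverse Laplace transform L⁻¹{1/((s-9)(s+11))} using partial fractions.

Decompose: A/(s-9) + B/(s+11). A = 1/20, B = -1/20. f(t) = (e^(9t) - e^(-11t))/20

Final answer: (e^(9t) - e^(-11t))/20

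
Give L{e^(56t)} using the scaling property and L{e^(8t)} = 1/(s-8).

Using L{f(at)} = (1/a)F(s/a) with a=7 and f(t) = e^(8t): L{e^(56t)} = (1/7) · 1/((s/7)-8) = (1/7) · 7/(s-56) = 1/(s-56)

Final answer: 1/(s-56)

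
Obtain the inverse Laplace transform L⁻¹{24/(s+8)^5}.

L⁻¹{n!/(s-a)^(n+1)} = t^n·e^(at), so L⁻¹{24/(s+8)^5} = t^4·e^(-8t)

Final answer: t^4·e^(-8t)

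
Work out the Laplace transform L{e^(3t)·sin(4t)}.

L{e^(at)·sin(ωt)} = ω/((s-a)² + ω²), so L{e^(3t)·sin(4t)} = 4/((s-3)² + 16)

Final answer: 4/((s-3)² + 16)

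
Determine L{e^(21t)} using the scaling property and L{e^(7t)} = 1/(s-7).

Using L{f(at)} = (1/a)F(s/a) with a=3 and f(t) = e^(7t): L{e^(21t)} = (1/3) · 1/((s/3)-7) = (1/3) · 3/(s-21) = 1/(s-21)

Final answer: 1/(s-21)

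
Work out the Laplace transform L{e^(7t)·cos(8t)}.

L{e^(at)·cos(ωt)} = (s-a)/((s-a)² + ω²), so L{e^(7t)·cos(8t)} = (s-7)/((s-7)² + 64)

Final answer: (s-7)/((s-7)² + 64)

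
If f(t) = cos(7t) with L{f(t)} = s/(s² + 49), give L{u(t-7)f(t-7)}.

Time shift theorem: L{u(t-a)f(t-a)} = e^(-as)F(s). Here a=7, F(s) = s/(s² + 49), so L{u(t-7)f(t-7)} = e^(-7s)·s/(s² + 49)

Final answer: e^(-7s)·s/(s² + 49)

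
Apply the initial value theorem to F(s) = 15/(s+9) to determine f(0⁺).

f(0⁺) = lim_{s→∞} s·15/(s+9) = lim_{s→∞} 15s/(s+9) = 15

Final answer: 15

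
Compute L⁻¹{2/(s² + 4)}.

This is the form c·a/(s² + a²) with a = 2. L⁻¹ = sin(2t)

Final answer: sin(2t)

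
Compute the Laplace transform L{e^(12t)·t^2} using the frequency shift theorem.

L{e^(at)·t^n} = n!/(s-a)^(n+1), so L{e^(12t)·t^2} = 2/(s-12)^3

Final answer: 2/(s-12)^3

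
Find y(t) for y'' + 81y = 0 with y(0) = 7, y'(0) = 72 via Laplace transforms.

L{y''} + 81L{y} = 0. s²Y - 7s - 72 + 81Y = 0. Y(s² + 81) = 7s + 72. Y = (7s + 72)/(s² + 81). Inverting: y(t) = 7cos(9t) + 8sin(9t)

Final answer: y(t) = 7cos(9t) + 8sin(9t)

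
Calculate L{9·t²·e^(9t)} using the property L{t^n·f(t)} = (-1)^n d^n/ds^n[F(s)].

L{e^(9t)} = 1/(s-9). d/ds[1/(s-9)] = -1/(s-9)². d²/ds²[1/(s-9)] = 2/(s-9)³. So L{t²·e^(9t)} = (-1)² · 2/(s-9)³ = 2/(s-9)³. Then L{9·t²·e^(9t)} = 9·2/(s-9)³ = 18/(s-9)³

Final answer: 18/(s-9)³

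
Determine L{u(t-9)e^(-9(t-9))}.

u(t-a)f(t-a) with f(t)=e^(-9t). L{e^(-9t)} = 1/(s+9). By time shift: e^(-9s)/(s+9)

Final answer: e^(-9s)/(s+9)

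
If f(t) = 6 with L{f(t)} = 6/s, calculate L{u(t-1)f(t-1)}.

Time shift theorem: L{u(t-a)f(t-a)} = e^(-as)F(s). Here a=1, F(s) = 6/s, so L{u(t-1)f(t-1)} = e^(-s)·6/s

Final answer: e^(-s)·6/s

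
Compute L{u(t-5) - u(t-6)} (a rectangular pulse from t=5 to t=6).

L{u(t-a)} = e^(-as)/s. L{u(t-5) - u(t-6)} = (e^(-5s) - e^(-6s))/s

Final answer: (e^(-5s) - e^(-6s))/s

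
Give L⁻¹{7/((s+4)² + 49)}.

Form: b/((s-a)² + b²) → e^(at)sin(bt). With a=-4, b=7

Final answer: e^(-4t)·sin(7t)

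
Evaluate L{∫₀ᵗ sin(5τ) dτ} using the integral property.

L{∫₀ᵗ f(τ)dτ} = F(s)/s with F(s) = 5/(s² + 25), so the result is (5/(s² + 25))/s = 5/(s(s² + 25))

Final answer: 5/(s(s² + 25))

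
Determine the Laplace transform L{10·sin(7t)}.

L{sin(ωt)} = ω/(s² + ω²), so L{sin(7t)} = 7/(s² + 49). Then L{10·sin(7t)} = 10·7/(s² + 49) = 70/(s² + 49)

Final answer: 70/(s² + 49)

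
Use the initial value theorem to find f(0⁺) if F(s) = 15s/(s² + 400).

f(0⁺) = lim_{s→∞} s·15s/(s² + 400) = lim_{s→∞} 15s²/(s² + 400) = 15

Final answer: 15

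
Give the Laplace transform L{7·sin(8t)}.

L{sin(ωt)} = ω/(s² + ω²), so L{sin(8t)} = 8/(s² + 64). Then L{7·sin(8t)} = 7·8/(s² + 64) = 56/(s² + 64)

Final answer: 56/(s² + 64)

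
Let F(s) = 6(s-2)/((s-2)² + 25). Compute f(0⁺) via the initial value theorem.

f(0⁺) = lim_{s→∞} sF(s) = lim_{s→∞} 6s(s-2)/((s-2)² + 25) = 6

Final answer: 6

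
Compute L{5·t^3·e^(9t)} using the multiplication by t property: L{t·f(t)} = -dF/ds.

Using L{t^n·e^(at)} = n!/(s-a)^(n+1), L{t^3·e^(9t)} = 6/(s-9)^4, so L{5·t^3·e^(9t)} = 5·6/(s-9)^4 = 30/(s-9)^4

Final answer: 30/(s-9)^4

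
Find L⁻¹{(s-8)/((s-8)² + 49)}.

Using frequency shift: L⁻¹{(s-a)/((s-a)² + b²)} = e^(at)cos(bt). Here a=8, b=7

Final answer: e^(8t)·cos(7t)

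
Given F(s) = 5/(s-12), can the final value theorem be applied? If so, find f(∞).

sF(s) = 5s/(s-12) has a pole at s = 12 in the right half-plane. Theorem does NOT apply (unstable system; f(t) = 5·e^(12t) grows without bound).

Final answer: Not applicable (unstable)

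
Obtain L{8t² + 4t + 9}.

L{8t² + 4t + 9} = 8·2/s³ + 4/s² + 9/s = 16/s³ + 4/s² + 9/s

Final answer: 16/s³ + 4/s² + 9/s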